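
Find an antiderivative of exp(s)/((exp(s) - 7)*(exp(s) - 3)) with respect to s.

log(exp(s) - 7)/4 - log(exp(s) - 3)/4 + C

Let u = e^s, du = e^s ds.
The integral becomes ∫ du/((u-3)(u-7)); decompose into partial fractions.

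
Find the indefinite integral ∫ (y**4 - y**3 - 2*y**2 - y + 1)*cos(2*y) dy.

y**4*sin(2*y)/2 - y**3*sin(2*y)/2 + y**3*cos(2*y) - 5*y**2*sin(2*y)/2 - 3*y**2*cos(2*y)/4 + y*sin(2*y)/4 - 5*y*cos(2*y)/2 + 7*sin(2*y)/4 + cos(2*y)/8 + C

Use integration by parts with u = y**4 - y**3 - 2*y**2 - y + 1, dv = cos(2*y) dy, so v = sin(2*y)/2.
Apply parts 4 times (tabular method): alternate signs, differentiate u down to 0, integrate dv up.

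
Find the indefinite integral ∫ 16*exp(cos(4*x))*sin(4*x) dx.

Let u = cos(4*x), so du = (-4*sin(4*x)) dx.
Rewriting, the integral becomes -4·∫ e^u du = -4·e^u.
Substituting back, u = cos(4*x).

-4*exp(cos(4*x)) + C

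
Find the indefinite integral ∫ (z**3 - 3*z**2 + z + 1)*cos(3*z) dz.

Use integration by parts with u = z**3 - 3*z**2 + z + 1, dv = cos(3*z) dz, so v = sin(3*z)/3.
Apply parts 3 times (tabular method): alternate signs, differentiate u down to 0, integrate dv up.

z**3*sin(3*z)/3 - z**2*sin(3*z) + z**2*cos(3*z)/3 + z*sin(3*z)/9 - 2*z*cos(3*z)/3 + 5*sin(3*z)/9 + cos(3*z)/27 + C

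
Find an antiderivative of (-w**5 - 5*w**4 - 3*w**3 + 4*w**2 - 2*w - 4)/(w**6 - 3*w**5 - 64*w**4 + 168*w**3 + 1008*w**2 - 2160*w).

log(w)/540 - 12907*log(w - 6)/17424 - log(w - 2)/14 + 481*log(w + 5)/4235 - 131*log(w + 6)/432 + 1847/(396*w - 2376) + C

Factor the denominator: w*(w - 6)**2*(w - 2)*(w + 5)*(w + 6).
Partial-fraction decomposition: -131/(432*(w + 6)) + 481/(4235*(w + 5)) - 1/(14*(w - 2)) - 12907/(17424*(w - 6)) - 1847/(396*(w - 6)**2) + 1/(540*w).
Integrate each term; A/(w−a) gives A·log|w−a|; A/(w−a)² gives −A/(w−a).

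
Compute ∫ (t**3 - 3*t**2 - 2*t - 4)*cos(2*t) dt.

Use integration by parts with u = t**3 - 3*t**2 - 2*t - 4, dv = cos(2*t) dt, so v = sin(2*t)/2.
Apply parts 3 times (tabular method): alternate signs, differentiate u down to 0, integrate dv up.

t**3*sin(2*t)/2 - 3*t**2*sin(2*t)/2 + 3*t**2*cos(2*t)/4 - 7*t*sin(2*t)/4 - 3*t*cos(2*t)/2 - 5*sin(2*t)/4 - 7*cos(2*t)/8 + C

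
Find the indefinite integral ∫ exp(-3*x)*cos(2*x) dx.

2*exp(-3*x)*sin(2*x)/13 - 3*exp(-3*x)*cos(2*x)/13 + C

Let I denote the integral. Integrate by parts with u = cos(2*x), dv = exp(-3*x) dx, so v = -exp(-3*x)/3: I = -exp(-3*x)*cos(2*x)/3 − (2/3)·∫ exp(-3*x)*sin(2*x) dx.
Apply parts again with u = sin(2*x), dv = exp(-3*x) dx: ∫ exp(-3*x)*sin(2*x) dx = -exp(-3*x)*sin(2*x)/3 + (2/3)·I. Substituting back brings back I: I = 2*exp(-3*x)*sin(2*x)/9 - exp(-3*x)*cos(2*x)/3 − (4/9)·I.
Solving for I: (1 + 4/9)·I equals the remaining terms, so I = (9/13)·(2*exp(-3*x)*sin(2*x)/9 - exp(-3*x)*cos(2*x)/3).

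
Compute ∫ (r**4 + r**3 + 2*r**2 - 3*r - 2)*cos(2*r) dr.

Use integration by parts with u = r**4 + r**3 + 2*r**2 - 3*r - 2, dv = cos(2*r) dr, so v = sin(2*r)/2.
Apply parts 4 times (tabular method): alternate signs, differentiate u down to 0, integrate dv up.

r**4*sin(2*r)/2 + r**3*sin(2*r)/2 + r**3*cos(2*r) - r**2*sin(2*r)/2 + 3*r**2*cos(2*r)/4 - 9*r*sin(2*r)/4 - r*cos(2*r)/2 - 3*sin(2*r)/4 - 9*cos(2*r)/8 + C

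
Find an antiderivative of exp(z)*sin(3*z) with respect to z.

exp(z)*sin(3*z)/10 - 3*exp(z)*cos(3*z)/10 + C

Let I denote the integral. Integrate by parts with u = sin(3*z), dv = exp(z) dz, so v = exp(z): I = exp(z)*sin(3*z) − 3·∫ exp(z)*cos(3*z) dz.
Apply parts again with u = cos(3*z), dv = exp(z) dz: ∫ exp(z)*cos(3*z) dz = exp(z)*cos(3*z) + 3·I. Substituting back brings back I: I = exp(z)*sin(3*z) - 3*exp(z)*cos(3*z) − 9·I.
Solving for I: (1 + 9)·I equals the remaining terms, so I = (1/10)·(exp(z)*sin(3*z) - 3*exp(z)*cos(3*z)).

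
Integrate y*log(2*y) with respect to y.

Use integration by parts with u = log(2*y), dv = y dy.
Then du = 1/y dy and v = y**2/2.

y**2*(log(y) + log(2))/2 - y**2/4 + C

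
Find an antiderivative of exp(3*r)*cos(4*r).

4*exp(3*r)*sin(4*r)/25 + 3*exp(3*r)*cos(4*r)/25 + C

Let I denote the integral. Integrate by parts with u = cos(4*r), dv = exp(3*r) dr, so v = exp(3*r)/3: I = exp(3*r)*cos(4*r)/3 + (4/3)·∫ exp(3*r)*sin(4*r) dr.
Apply parts again with u = sin(4*r), dv = exp(3*r) dr: ∫ exp(3*r)*sin(4*r) dr = exp(3*r)*sin(4*r)/3 − (4/3)·I. Substituting back brings back I: I = 4*exp(3*r)*sin(4*r)/9 + exp(3*r)*cos(4*r)/3 − (16/9)·I.
Solving for I: (1 + 16/9)·I equals the remaining terms, so I = (9/25)·(4*exp(3*r)*sin(4*r)/9 + exp(3*r)*cos(4*r)/3).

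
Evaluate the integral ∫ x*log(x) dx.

Use integration by parts with u = log(x), dv = x dx.
Then du = 1/x dx and v = x**2/2.

x**2*log(x)/2 - x**2/4 + C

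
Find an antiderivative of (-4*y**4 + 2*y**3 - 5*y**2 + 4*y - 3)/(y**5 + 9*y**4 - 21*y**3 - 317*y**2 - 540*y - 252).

Factor the denominator: (y - 6)*(y + 1)**2*(y + 6)*(y + 7).
Partial-fraction decomposition: -587/(26*(y + 7)) + 1941/(100*(y + 6)) - 467/(2450*(y + 1)) + 3/(35*(y + 1)**2) - 1637/(2548*(y - 6)).
Integrate each term; A/(y−a) gives A·log|y−a|; A/(y−a)² gives −A/(y−a).

-1637*log(y - 6)/2548 - 467*log(y + 1)/2450 + 1941*log(y + 6)/100 - 587*log(y + 7)/26 - 3/(35*y + 35) + C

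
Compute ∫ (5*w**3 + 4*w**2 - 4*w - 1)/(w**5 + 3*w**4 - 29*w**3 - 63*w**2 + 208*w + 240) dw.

367*log(w - 4)/360 - 79*log(w - 3)/112 + log(w + 1)/120 + 241*log(w + 4)/168 - 253*log(w + 5)/144 + C

Factor the denominator: (w - 4)*(w - 3)*(w + 1)*(w + 4)*(w + 5).
Partial-fraction decomposition: -253/(144*(w + 5)) + 241/(168*(w + 4)) + 1/(120*(w + 1)) - 79/(112*(w - 3)) + 367/(360*(w - 4)).
Integrate each term: A/(w−a) contributes A·log|w−a|.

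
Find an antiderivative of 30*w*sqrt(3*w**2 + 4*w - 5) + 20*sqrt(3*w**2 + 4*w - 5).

10*(3*w**2 + 4*w - 5)**(3/2)/3 + C

Let u = 3*w**2 + 4*w - 5, so du = (6*w + 4) dw.
Rewriting, the integral becomes 5·∫ √u du = 5·(2/3)u^(3/2).
Substituting back, u = 3*w**2 + 4*w - 5.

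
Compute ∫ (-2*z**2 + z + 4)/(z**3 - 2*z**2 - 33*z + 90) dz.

-41*log(z - 5)/22 + 11*log(z - 3)/18 - 74*log(z + 6)/99 + C

Factor the denominator: (z - 5)*(z - 3)*(z + 6).
Partial-fraction decomposition: -74/(99*(z + 6)) + 11/(18*(z - 3)) - 41/(22*(z - 5)).
Integrate each term: A/(z−a) contributes A·log|z−a|.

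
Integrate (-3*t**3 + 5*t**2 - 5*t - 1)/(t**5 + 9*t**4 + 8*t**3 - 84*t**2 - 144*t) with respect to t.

Factor the denominator: t*(t - 3)*(t + 2)*(t + 4)*(t + 6).
Partial-fraction decomposition: 857/(432*(t + 6)) - 291/(112*(t + 4)) + 53/(80*(t + 2)) - 52/(945*(t - 3)) + 1/(144*t).
Integrate each term: A/(t−a) contributes A·log|t−a|.

log(t)/144 - 52*log(t - 3)/945 + 53*log(t + 2)/80 - 291*log(t + 4)/112 + 857*log(t + 6)/432 + C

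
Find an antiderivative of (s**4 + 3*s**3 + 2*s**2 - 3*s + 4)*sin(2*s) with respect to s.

Use integration by parts with u = s**4 + 3*s**3 + 2*s**2 - 3*s + 4, dv = sin(2*s) ds, so v = -cos(2*s)/2.
Apply parts 4 times (tabular method): alternate signs, differentiate u down to 0, integrate dv up.

-s**4*cos(2*s)/2 + s**3*sin(2*s) - 3*s**3*cos(2*s)/2 + 9*s**2*sin(2*s)/4 + s**2*cos(2*s)/2 - s*sin(2*s)/2 + 15*s*cos(2*s)/4 - 15*sin(2*s)/8 - 9*cos(2*s)/4 + C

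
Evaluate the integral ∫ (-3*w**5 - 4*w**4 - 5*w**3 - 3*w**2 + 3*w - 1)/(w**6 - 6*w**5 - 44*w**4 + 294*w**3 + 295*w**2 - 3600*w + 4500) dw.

-29683*log(w - 6)/1452 + 4187*log(w - 5)/200 - 1207*log(w - 3)/384 + 69*log(w - 2)/196 - 13299443*log(w + 5)/18972800 - 7409/(6160*w + 30800) + C

Factor the denominator: (w - 6)*(w - 5)*(w - 3)*(w - 2)*(w + 5)**2.
Partial-fraction decomposition: -13299443/(18972800*(w + 5)) + 7409/(6160*(w + 5)**2) + 69/(196*(w - 2)) - 1207/(384*(w - 3)) + 4187/(200*(w - 5)) - 29683/(1452*(w - 6)).
Integrate each term; A/(w−a) gives A·log|w−a|; A/(w−a)² gives −A/(w−a).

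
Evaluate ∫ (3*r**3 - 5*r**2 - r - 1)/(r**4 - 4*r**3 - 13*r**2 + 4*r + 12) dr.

Factor the denominator: (r - 6)*(r - 1)*(r + 1)*(r + 2).
Partial-fraction decomposition: 43/(24*(r + 2)) - 4/(7*(r + 1)) + 2/(15*(r - 1)) + 461/(280*(r - 6)).
Integrate each term: A/(r−a) contributes A·log|r−a|.

461*log(r - 6)/280 + 2*log(r - 1)/15 - 4*log(r + 1)/7 + 43*log(r + 2)/24 + C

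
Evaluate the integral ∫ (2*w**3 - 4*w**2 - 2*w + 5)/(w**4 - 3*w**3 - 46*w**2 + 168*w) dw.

5*log(w)/168 + 281*log(w - 6)/156 - 61*log(w - 4)/88 + 863*log(w + 7)/1001 + C

Factor the denominator: w*(w - 6)*(w - 4)*(w + 7).
Partial-fraction decomposition: 863/(1001*(w + 7)) - 61/(88*(w - 4)) + 281/(156*(w - 6)) + 5/(168*w).
Integrate each term: A/(w−a) contributes A·log|w−a|.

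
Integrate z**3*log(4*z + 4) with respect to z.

z**4*log(4*z + 4)/4 - z**4/16 + z**3/12 - z**2/8 + z/4 - log(z + 1)/4 + C

Use integration by parts with u = log(4*z + 4), dv = z**3 dz.
Then du = 4/(4*z + 4) dz and v = z**4/4.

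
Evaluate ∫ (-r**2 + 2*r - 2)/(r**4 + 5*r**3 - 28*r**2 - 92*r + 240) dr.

Factor the denominator: (r - 4)*(r - 2)*(r + 5)*(r + 6).
Partial-fraction decomposition: 5/(8*(r + 6)) - 37/(63*(r + 5)) + 1/(56*(r - 2)) - 1/(18*(r - 4)).
Integrate each term: A/(r−a) contributes A·log|r−a|.

-log(r - 4)/18 + log(r - 2)/56 - 37*log(r + 5)/63 + 5*log(r + 6)/8 + C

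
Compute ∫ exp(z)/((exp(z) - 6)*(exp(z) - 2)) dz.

Let u = e^z, du = e^z dz.
The integral becomes ∫ du/((u-6)(u-2)); decompose into partial fractions.

log(exp(z) - 6)/4 - log(exp(z) - 2)/4 + C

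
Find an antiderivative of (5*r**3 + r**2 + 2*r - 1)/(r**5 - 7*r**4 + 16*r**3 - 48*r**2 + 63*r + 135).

659*log(r - 5)/408 - 149*log(r - 3)/144 - 7*log(r + 1)/240 - 1687*log(r**2 + 9)/6120 - atan(r/3)/3060 + C

Factor the denominator: (r - 5)*(r - 3)*(r + 1)*(r**2 + 9).
Partial-fraction decomposition: -(1687*r + 3)/(3060*(r**2 + 9)) - 7/(240*(r + 1)) - 149/(144*(r - 3)) + 659/(408*(r - 5)).
Integrate each term; A/(r−a) gives A·log|r−a|; the (Br+D)/(r²+p²) term gives a log and an atan.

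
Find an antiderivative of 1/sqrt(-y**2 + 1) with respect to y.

asin(y) + C

Substitute y = sin(θ), so dy = cos(θ) dθ and the radical becomes sqrt(-y**2 + 1) = cos(θ) by the Pythagorean identity.
Integrate the resulting trig expression in θ, then back-substitute θ = asin(y), sin(θ) = y, cos(θ) = sqrt(-y**2 + 1) (absorbing any constant into C).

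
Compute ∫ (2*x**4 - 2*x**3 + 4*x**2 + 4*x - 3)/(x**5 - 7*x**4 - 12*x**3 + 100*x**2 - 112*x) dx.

3*log(x)/112 + 4337*log(x - 7)/1925 - 641*log(x - 2)/900 + 685*log(x + 4)/1584 + 37/(60*x - 120) + C

Factor the denominator: x*(x - 7)*(x - 2)**2*(x + 4).
Partial-fraction decomposition: 685/(1584*(x + 4)) - 641/(900*(x - 2)) - 37/(60*(x - 2)**2) + 4337/(1925*(x - 7)) + 3/(112*x).
Integrate each term; A/(x−a) gives A·log|x−a|; A/(x−a)² gives −A/(x−a).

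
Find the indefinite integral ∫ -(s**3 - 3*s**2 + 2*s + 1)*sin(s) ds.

Use integration by parts with u = s**3 - 3*s**2 + 2*s + 1, dv = -sin(s) ds, so v = cos(s).
Apply parts 3 times (tabular method): alternate signs, differentiate u down to 0, integrate dv up.

s**3*cos(s) - 3*s**2*sin(s) - 3*s**2*cos(s) + 6*s*sin(s) - 4*s*cos(s) + 4*sin(s) + 7*cos(s) + C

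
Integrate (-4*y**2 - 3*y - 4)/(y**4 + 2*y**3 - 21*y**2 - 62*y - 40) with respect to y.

-17*log(y - 5)/54 + 5*log(y + 1)/18 - log(y + 2) + 28*log(y + 4)/27 + C

Factor the denominator: (y - 5)*(y + 1)*(y + 2)*(y + 4).
Partial-fraction decomposition: 28/(27*(y + 4)) - 1/(y + 2) + 5/(18*(y + 1)) - 17/(54*(y - 5)).
Integrate each term: A/(y−a) contributes A·log|y−a|.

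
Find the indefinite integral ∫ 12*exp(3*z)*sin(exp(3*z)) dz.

Let u = exp(3*z), so du = (3*exp(3*z)) dz.
Rewriting, the integral becomes 4·∫ sin(u) du = 4·-cos(u).
Substituting back, u = exp(3*z).

-4*cos(exp(3*z)) + C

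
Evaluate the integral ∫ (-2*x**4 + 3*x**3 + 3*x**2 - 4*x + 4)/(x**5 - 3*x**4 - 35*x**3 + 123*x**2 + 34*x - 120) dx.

Factor the denominator: (x - 5)*(x - 4)*(x - 1)*(x + 1)*(x + 6).
Partial-fraction decomposition: -1552/(1925*(x + 6)) - 1/(50*(x + 1)) + 1/(42*(x - 1)) + 142/(75*(x - 4)) - 34/(11*(x - 5)).
Integrate each term: A/(x−a) contributes A·log|x−a|.

-34*log(x - 5)/11 + 142*log(x - 4)/75 + log(x - 1)/42 - log(x + 1)/50 - 1552*log(x + 6)/1925 + C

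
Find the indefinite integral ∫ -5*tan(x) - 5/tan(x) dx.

-5*log(tan(x)) + C

Let u = tan(x), so du = (tan(x)**2 + 1) dx.
Rewriting, the integral becomes -5·∫ 1/u du = -5·log(u).
Substituting back, u = tan(x).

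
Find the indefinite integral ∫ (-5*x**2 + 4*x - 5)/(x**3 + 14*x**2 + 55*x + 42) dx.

-7*log(x + 1)/15 + 209*log(x + 6)/5 - 139*log(x + 7)/3 + C

Factor the denominator: (x + 1)*(x + 6)*(x + 7).
Partial-fraction decomposition: -139/(3*(x + 7)) + 209/(5*(x + 6)) - 7/(15*(x + 1)).
Integrate each term: A/(x−a) contributes A·log|x−a|.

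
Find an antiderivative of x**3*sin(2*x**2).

-x**2*cos(2*x**2)/4 + sin(2*x**2)/8 + C

Let u = x², du = 2x dx; rewrite as (1/2)∫ u^1·sin(2u) du.
Now integrate by parts 1 time.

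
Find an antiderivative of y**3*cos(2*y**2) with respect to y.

Let u = y², du = 2y dy; rewrite as (1/2)∫ u^1·cos(2u) du.
Now integrate by parts 1 time.

y**2*sin(2*y**2)/4 + cos(2*y**2)/8 + C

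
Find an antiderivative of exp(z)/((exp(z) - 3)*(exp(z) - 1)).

log(exp(z) - 3)/2 - log(exp(z) - 1)/2 + C

Let u = e^z, du = e^z dz.
The integral becomes ∫ du/((u-1)(u-3)); decompose into partial fractions.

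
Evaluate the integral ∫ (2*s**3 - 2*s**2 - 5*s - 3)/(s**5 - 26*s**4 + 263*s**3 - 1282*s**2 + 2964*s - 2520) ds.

55*log(s - 7) - 421*log(s - 6)/16 - 86*log(s - 5)/3 - log(s - 2)/48 + 327/(4*s - 24) + C

Factor the denominator: (s - 7)*(s - 6)**2*(s - 5)*(s - 2).
Partial-fraction decomposition: -1/(48*(s - 2)) - 86/(3*(s - 5)) - 421/(16*(s - 6)) - 327/(4*(s - 6)**2) + 55/(s - 7).
Integrate each term; A/(s−a) gives A·log|s−a|; A/(s−a)² gives −A/(s−a).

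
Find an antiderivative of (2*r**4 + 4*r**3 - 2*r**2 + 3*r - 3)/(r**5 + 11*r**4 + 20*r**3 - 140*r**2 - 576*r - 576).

149*log(r - 4)/672 + 17*log(r + 2)/48 + 8*log(r + 3)/7 - 209*log(r + 4)/32 + 109*log(r + 6)/16 + C

Factor the denominator: (r - 4)*(r + 2)*(r + 3)*(r + 4)*(r + 6).
Partial-fraction decomposition: 109/(16*(r + 6)) - 209/(32*(r + 4)) + 8/(7*(r + 3)) + 17/(48*(r + 2)) + 149/(672*(r - 4)).
Integrate each term: A/(r−a) contributes A·log|r−a|.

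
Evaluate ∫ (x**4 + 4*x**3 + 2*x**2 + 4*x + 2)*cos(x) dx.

Use integration by parts with u = x**4 + 4*x**3 + 2*x**2 + 4*x + 2, dv = cos(x) dx, so v = sin(x).
Apply parts 4 times (tabular method): alternate signs, differentiate u down to 0, integrate dv up.

x**4*sin(x) + 4*x**3*sin(x) + 4*x**3*cos(x) - 10*x**2*sin(x) + 12*x**2*cos(x) - 20*x*sin(x) - 20*x*cos(x) + 22*sin(x) - 20*cos(x) + C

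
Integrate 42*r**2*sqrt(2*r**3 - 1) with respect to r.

Let u = 2*r**3 - 1, so du = (6*r**2) dr.
Rewriting, the integral becomes 7·∫ √u du = 7·(2/3)u^(3/2).
Substituting back, u = 2*r**3 - 1.

14*(2*r**3 - 1)**(3/2)/3 + C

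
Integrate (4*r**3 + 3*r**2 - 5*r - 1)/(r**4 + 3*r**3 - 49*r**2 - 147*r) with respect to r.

log(r)/147 + 1483*log(r - 7)/980 - 67*log(r + 3)/120 + 1191*log(r + 7)/392 + C

Factor the denominator: r*(r - 7)*(r + 3)*(r + 7).
Partial-fraction decomposition: 1191/(392*(r + 7)) - 67/(120*(r + 3)) + 1483/(980*(r - 7)) + 1/(147*r).
Integrate each term: A/(r−a) contributes A·log|r−a|.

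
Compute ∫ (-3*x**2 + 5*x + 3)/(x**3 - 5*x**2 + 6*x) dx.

Factor the denominator: x*(x - 3)*(x - 2).
Partial-fraction decomposition: -1/(2*(x - 2)) - 3/(x - 3) + 1/(2*x).
Integrate each term: A/(x−a) contributes A·log|x−a|.

log(x)/2 - 3*log(x - 3) - log(x - 2)/2 + C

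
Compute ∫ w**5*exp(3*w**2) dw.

(9*w**4 - 6*w**2 + 2)*exp(3*w**2)/54 + C

Let u = w², du = 2w dw; rewrite as (1/2)∫ u^2·exp(3u) du.
Now integrate by parts 2 times.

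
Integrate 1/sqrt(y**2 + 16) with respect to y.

Substitute y = 4·tan(θ), so dy = 4·sec(θ)^2 dθ and the radical becomes sqrt(y**2 + 16) = 4·sec(θ) by the Pythagorean identity.
Integrate the resulting trig expression in θ, then back-substitute tan(θ) = y/4, sec(θ) = sqrt(y**2 + 16)/4 (absorbing any constant into C).

log(y + sqrt(y**2 + 16)) + C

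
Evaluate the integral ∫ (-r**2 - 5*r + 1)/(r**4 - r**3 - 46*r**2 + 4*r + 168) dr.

Factor the denominator: (r - 7)*(r - 2)*(r + 2)*(r + 6).
Partial-fraction decomposition: 5/(416*(r + 6)) + 7/(144*(r + 2)) + 13/(160*(r - 2)) - 83/(585*(r - 7)).
Integrate each term: A/(r−a) contributes A·log|r−a|.

-83*log(r - 7)/585 + 13*log(r - 2)/160 + 7*log(r + 2)/144 + 5*log(r + 6)/416 + C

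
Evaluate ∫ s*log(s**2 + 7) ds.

Let u = s**2 + 7, so du = (2*s) ds.
The integral becomes (1/2)·∫ log(u) du; integrate by parts with u′=log(u), dv′=du.

s**2*log(s**2 + 7)/2 - s**2/2 + 7*log(s**2 + 7)/2 + C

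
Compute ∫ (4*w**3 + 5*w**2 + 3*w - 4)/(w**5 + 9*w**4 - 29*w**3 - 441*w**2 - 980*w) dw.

log(w)/245 + 817*log(w - 7)/6468 - 16*log(w + 4)/11 + 197*log(w + 5)/60 - 96*log(w + 7)/49 + C

Factor the denominator: w*(w - 7)*(w + 4)*(w + 5)*(w + 7).
Partial-fraction decomposition: -96/(49*(w + 7)) + 197/(60*(w + 5)) - 16/(11*(w + 4)) + 817/(6468*(w - 7)) + 1/(245*w).
Integrate each term: A/(w−a) contributes A·log|w−a|.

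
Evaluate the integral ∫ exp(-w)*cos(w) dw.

Let I denote the integral. Integrate by parts with u = cos(w), dv = exp(-w) dw, so v = -exp(-w): I = -exp(-w)*cos(w) − ∫ exp(-w)*sin(w) dw.
Apply parts again with u = sin(w), dv = exp(-w) dw: ∫ exp(-w)*sin(w) dw = -exp(-w)*sin(w) + I. Substituting back brings back I: I = exp(-w)*sin(w) - exp(-w)*cos(w) − I.
Solving for I: (1 + 1)·I equals the remaining terms, so I = (1/2)·(exp(-w)*sin(w) - exp(-w)*cos(w)).

exp(-w)*sin(w)/2 - exp(-w)*cos(w)/2 + C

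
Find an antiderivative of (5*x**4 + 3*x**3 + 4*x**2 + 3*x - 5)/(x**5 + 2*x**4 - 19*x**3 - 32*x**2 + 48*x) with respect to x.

-5*log(x)/48 + 1543*log(x - 4)/672 - log(x - 1)/6 - 173*log(x + 3)/42 + 227*log(x + 4)/32 + C

Factor the denominator: x*(x - 4)*(x - 1)*(x + 3)*(x + 4).
Partial-fraction decomposition: 227/(32*(x + 4)) - 173/(42*(x + 3)) - 1/(6*(x - 1)) + 1543/(672*(x - 4)) - 5/(48*x).
Integrate each term: A/(x−a) contributes A·log|x−a|.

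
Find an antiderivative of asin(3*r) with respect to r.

r*asin(3*r) + sqrt(-9*r**2 + 1)/3 + C

Use integration by parts with u = arcsin(3*r), dv = dr.
Then du = 3/sqrt(-9*r**2 + 1) dr.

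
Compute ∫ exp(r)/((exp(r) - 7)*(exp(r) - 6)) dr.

Let u = e^r, du = e^r dr.
The integral becomes ∫ du/((u-7)(u-6)); decompose into partial fractions.

log(exp(r) - 7) - log(exp(r) - 6) + C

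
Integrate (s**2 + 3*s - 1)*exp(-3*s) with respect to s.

(-9*s**2 - 33*s - 2)*exp(-3*s)/27 + C

Use integration by parts with u = s**2 + 3*s - 1, dv = exp(-3*s) ds, so v = -exp(-3*s)/3.
Apply parts 2 times (tabular method): alternate signs, differentiate u down to 0, integrate dv up.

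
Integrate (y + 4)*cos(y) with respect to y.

Use integration by parts with u = y + 4, dv = cos(y) dy, so v = sin(y).
Apply parts 1 times (tabular method): alternate signs, differentiate u down to 0, integrate dv up.

y*sin(y) + 4*sin(y) + cos(y) + C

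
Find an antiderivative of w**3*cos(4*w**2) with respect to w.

w**2*sin(4*w**2)/8 + cos(4*w**2)/32 + C

Let u = w², du = 2w dw; rewrite as (1/2)∫ u^1·cos(4u) du.
Now integrate by parts 1 time.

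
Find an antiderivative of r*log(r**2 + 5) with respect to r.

Let u = r**2 + 5, so du = (2*r) dr.
The integral becomes (1/2)·∫ log(u) du; integrate by parts with u′=log(u), dv′=du.

r**2*log(r**2 + 5)/2 - r**2/2 + 5*log(r**2 + 5)/2 + C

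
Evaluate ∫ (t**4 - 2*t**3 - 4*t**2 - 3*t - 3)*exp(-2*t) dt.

Use integration by parts with u = t**4 - 2*t**3 - 4*t**2 - 3*t - 3, dv = exp(-2*t) dt, so v = -exp(-2*t)/2.
Apply parts 4 times (tabular method): alternate signs, differentiate u down to 0, integrate dv up.

(-2*t**4 + 8*t**2 + 14*t + 13)*exp(-2*t)/4 + C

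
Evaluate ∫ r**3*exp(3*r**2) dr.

(3*r**2 - 1)*exp(3*r**2)/18 + C

Let u = r², du = 2r dr; rewrite as (1/2)∫ u^1·exp(3u) du.
Now integrate by parts 1 time.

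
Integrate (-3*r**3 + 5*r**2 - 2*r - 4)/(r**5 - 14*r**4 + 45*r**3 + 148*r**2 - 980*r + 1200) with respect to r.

Factor the denominator: (r - 6)*(r - 5)**2*(r - 2)*(r + 4).
Partial-fraction decomposition: 23/(405*(r + 4)) + 1/(18*(r - 2)) + 971/(81*(r - 5)) + 88/(9*(r - 5)**2) - 121/(10*(r - 6)).
Integrate each term; A/(r−a) gives A·log|r−a|; A/(r−a)² gives −A/(r−a).

-121*log(r - 6)/10 + 971*log(r - 5)/81 + log(r - 2)/18 + 23*log(r + 4)/405 - 88/(9*r - 45) + C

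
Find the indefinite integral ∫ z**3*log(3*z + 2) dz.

z**4*log(3*z + 2)/4 - z**4/16 + z**3/18 - z**2/18 + 2*z/27 - 4*log(3*z + 2)/81 + C

Use integration by parts with u = log(3*z + 2), dv = z**3 dz.
Then du = 3/(3*z + 2) dz and v = z**4/4.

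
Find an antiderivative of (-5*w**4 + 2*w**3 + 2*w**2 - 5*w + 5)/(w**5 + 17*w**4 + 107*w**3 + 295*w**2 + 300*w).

log(w)/60 + 421*log(w + 3)/12 - 1351*log(w + 4)/4 + 5953*log(w + 5)/20 - 659/(2*w + 10) + C

Factor the denominator: w*(w + 3)*(w + 4)*(w + 5)**2.
Partial-fraction decomposition: 5953/(20*(w + 5)) + 659/(2*(w + 5)**2) - 1351/(4*(w + 4)) + 421/(12*(w + 3)) + 1/(60*w).
Integrate each term; A/(w−a) gives A·log|w−a|; A/(w−a)² gives −A/(w−a).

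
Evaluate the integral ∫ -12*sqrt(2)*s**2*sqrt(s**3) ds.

-8*sqrt(2)*(s**3)**(3/2)/3 + C

Let u = 2*s**3, so du = (6*s**2) ds.
Rewriting, the integral becomes -2·∫ √u du = -2·(2/3)u^(3/2).
Substituting back, u = 2*s**3.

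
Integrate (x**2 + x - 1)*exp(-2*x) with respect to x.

(-x**2 - 2*x)*exp(-2*x)/2 + C

Use integration by parts with u = x**2 + x - 1, dv = exp(-2*x) dx, so v = -exp(-2*x)/2.
Apply parts 2 times (tabular method): alternate signs, differentiate u down to 0, integrate dv up.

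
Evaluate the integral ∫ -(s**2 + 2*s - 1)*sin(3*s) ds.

s**2*cos(3*s)/3 - 2*s*sin(3*s)/9 + 2*s*cos(3*s)/3 - 2*sin(3*s)/9 - 11*cos(3*s)/27 + C

Use integration by parts with u = s**2 + 2*s - 1, dv = -sin(3*s) ds, so v = cos(3*s)/3.
Apply parts 2 times (tabular method): alternate signs, differentiate u down to 0, integrate dv up.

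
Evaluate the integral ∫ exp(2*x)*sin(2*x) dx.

exp(2*x)*sin(2*x)/4 - exp(2*x)*cos(2*x)/4 + C

Let I denote the integral. Integrate by parts with u = sin(2*x), dv = exp(2*x) dx, so v = exp(2*x)/2: I = exp(2*x)*sin(2*x)/2 − ∫ exp(2*x)*cos(2*x) dx.
Apply parts again with u = cos(2*x), dv = exp(2*x) dx: ∫ exp(2*x)*cos(2*x) dx = exp(2*x)*cos(2*x)/2 + I. Substituting back brings back I: I = exp(2*x)*sin(2*x)/2 - exp(2*x)*cos(2*x)/2 − I.
Solving for I: (1 + 1)·I equals the remaining terms, so I = (1/2)·(exp(2*x)*sin(2*x)/2 - exp(2*x)*cos(2*x)/2).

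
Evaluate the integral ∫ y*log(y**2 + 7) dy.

y**2*log(y**2 + 7)/2 - y**2/2 + 7*log(y**2 + 7)/2 + C

Let u = y**2 + 7, so du = (2*y) dy.
The integral becomes (1/2)·∫ log(u) du; integrate by parts with u′=log(u), dv′=du.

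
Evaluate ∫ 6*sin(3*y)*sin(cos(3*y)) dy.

2*cos(cos(3*y)) + C

Let u = cos(3*y), so du = (-3*sin(3*y)) dy.
Rewriting, the integral becomes -2·∫ sin(u) du = -2·-cos(u).
Substituting back, u = cos(3*y).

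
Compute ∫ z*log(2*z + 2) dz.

Use integration by parts with u = log(2*z + 2), dv = z dz.
Then du = 2/(2*z + 2) dz and v = z**2/2.

z**2*log(2*z + 2)/2 - z**2/4 + z/2 - log(z + 1)/2 + C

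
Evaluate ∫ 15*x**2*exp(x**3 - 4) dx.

Let u = x**3 - 4, so du = (3*x**2) dx.
Rewriting, the integral becomes 5·∫ e^u du = 5·e^u.
Substituting back, u = x**3 - 4.

5*exp(x**3 - 4) + C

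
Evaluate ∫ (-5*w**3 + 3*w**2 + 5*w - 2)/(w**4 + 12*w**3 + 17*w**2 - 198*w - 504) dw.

Factor the denominator: (w - 4)*(w + 3)*(w + 6)*(w + 7).
Partial-fraction decomposition: -1825/(44*(w + 7)) + 578/(15*(w + 6)) - 145/(84*(w + 3)) - 127/(385*(w - 4)).
Integrate each term: A/(w−a) contributes A·log|w−a|.

-127*log(w - 4)/385 - 145*log(w + 3)/84 + 578*log(w + 6)/15 - 1825*log(w + 7)/44 + C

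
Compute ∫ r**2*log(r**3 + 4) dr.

Let u = r**3 + 4, so du = (3*r**2) dr.
The integral becomes (1/3)·∫ log(u) du; integrate by parts with u′=log(u), dv′=du.

r**3*log(r**3 + 4)/3 - r**3/3 + 4*log(r**3 + 4)/3 + C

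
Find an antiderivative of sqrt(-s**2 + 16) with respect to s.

Substitute s = 4·sin(θ), so ds = 4·cos(θ) dθ and the radical becomes sqrt(-s**2 + 16) = 4·cos(θ) by the Pythagorean identity.
Integrate the resulting trig expression in θ, then back-substitute θ = asin(s/4), sin(θ) = s/4, cos(θ) = sqrt(-s**2 + 16)/4 (absorbing any constant into C).

s*sqrt(-s**2 + 16)/2 + 8*asin(s/4) + C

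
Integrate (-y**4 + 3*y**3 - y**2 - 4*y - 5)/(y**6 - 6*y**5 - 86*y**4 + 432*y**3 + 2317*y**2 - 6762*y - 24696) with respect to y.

Factor the denominator: (y - 7)**2*(y - 6)*(y + 3)*(y + 4)*(y + 7).
Partial-fraction decomposition: 72/(637*(y + 7)) - 151/(1210*(y + 4)) + 41/(900*(y + 3)) - 713/(1170*(y - 6)) + 341279/(592900*(y - 7)) - 727/(770*(y - 7)**2).
Integrate each term; A/(y−a) gives A·log|y−a|; A/(y−a)² gives −A/(y−a).

341279*log(y - 7)/592900 - 713*log(y - 6)/1170 + 41*log(y + 3)/900 - 151*log(y + 4)/1210 + 72*log(y + 7)/637 + 727/(770*y - 5390) + C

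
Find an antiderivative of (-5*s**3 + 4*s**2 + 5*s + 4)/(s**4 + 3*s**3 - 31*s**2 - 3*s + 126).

-41*log(s - 3)/25 + 2*log(s + 2)/5 - 94*log(s + 7)/25 + 8/(5*s - 15) + C

Factor the denominator: (s - 3)**2*(s + 2)*(s + 7).
Partial-fraction decomposition: -94/(25*(s + 7)) + 2/(5*(s + 2)) - 41/(25*(s - 3)) - 8/(5*(s - 3)**2).
Integrate each term; A/(s−a) gives A·log|s−a|; A/(s−a)² gives −A/(s−a).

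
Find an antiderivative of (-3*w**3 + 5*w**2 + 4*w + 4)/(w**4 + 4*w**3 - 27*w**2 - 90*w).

-2*log(w)/45 - 113*log(w - 5)/220 + 59*log(w + 3)/36 - 404*log(w + 6)/99 + C

Factor the denominator: w*(w - 5)*(w + 3)*(w + 6).
Partial-fraction decomposition: -404/(99*(w + 6)) + 59/(36*(w + 3)) - 113/(220*(w - 5)) - 2/(45*w).
Integrate each term: A/(w−a) contributes A·log|w−a|.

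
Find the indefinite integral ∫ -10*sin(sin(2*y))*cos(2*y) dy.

Let u = sin(2*y), so du = (2*cos(2*y)) dy.
Rewriting, the integral becomes -5·∫ sin(u) du = -5·-cos(u).
Substituting back, u = sin(2*y).

5*cos(sin(2*y)) + C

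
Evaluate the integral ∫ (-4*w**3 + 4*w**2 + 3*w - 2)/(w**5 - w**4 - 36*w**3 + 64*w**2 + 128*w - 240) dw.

Factor the denominator: (w - 5)*(w - 2)**2*(w + 2)*(w + 6).
Partial-fraction decomposition: 247/(704*(w + 6)) - 5/(56*(w + 2)) + 19/(64*(w - 2)) + 1/(8*(w - 2)**2) - 43/(77*(w - 5)).
Integrate each term; A/(w−a) gives A·log|w−a|; A/(w−a)² gives −A/(w−a).

-43*log(w - 5)/77 + 19*log(w - 2)/64 - 5*log(w + 2)/56 + 247*log(w + 6)/704 - 1/(8*w - 16) + C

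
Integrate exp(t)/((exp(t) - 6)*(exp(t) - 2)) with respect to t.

log(exp(t) - 6)/4 - log(exp(t) - 2)/4 + C

Let u = e^t, du = e^t dt.
The integral becomes ∫ du/((u-6)(u-2)); decompose into partial fractions.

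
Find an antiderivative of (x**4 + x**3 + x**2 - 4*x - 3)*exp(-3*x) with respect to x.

Use integration by parts with u = x**4 + x**3 + x**2 - 4*x - 3, dv = exp(-3*x) dx, so v = -exp(-3*x)/3.
Apply parts 4 times (tabular method): alternate signs, differentiate u down to 0, integrate dv up.

(-27*x**4 - 63*x**3 - 90*x**2 + 48*x + 97)*exp(-3*x)/81 + C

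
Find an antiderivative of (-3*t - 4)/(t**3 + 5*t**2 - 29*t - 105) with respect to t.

-19*log(t - 5)/96 - 5*log(t + 3)/32 + 17*log(t + 7)/48 + C

Factor the denominator: (t - 5)*(t + 3)*(t + 7).
Partial-fraction decomposition: 17/(48*(t + 7)) - 5/(32*(t + 3)) - 19/(96*(t - 5)).
Integrate each term: A/(t−a) contributes A·log|t−a|.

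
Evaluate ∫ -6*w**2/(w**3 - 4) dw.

-2*log(w**3 - 4) + C

Let u = w**3 - 4, so du = (3*w**2) dw.
Rewriting, the integral becomes -2·∫ 1/u du = -2·log(u).
Substituting back, u = w**3 - 4.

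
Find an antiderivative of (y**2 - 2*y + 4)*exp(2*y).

(2*y**2 - 6*y + 11)*exp(2*y)/4 + C

Use integration by parts with u = y**2 - 2*y + 4, dv = exp(2*y) dy, so v = exp(2*y)/2.
Apply parts 2 times (tabular method): alternate signs, differentiate u down to 0, integrate dv up.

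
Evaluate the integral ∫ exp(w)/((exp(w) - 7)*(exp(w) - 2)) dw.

log(exp(w) - 7)/5 - log(exp(w) - 2)/5 + C

Let u = e^w, du = e^w dw.
The integral becomes ∫ du/((u-7)(u-2)); decompose into partial fractions.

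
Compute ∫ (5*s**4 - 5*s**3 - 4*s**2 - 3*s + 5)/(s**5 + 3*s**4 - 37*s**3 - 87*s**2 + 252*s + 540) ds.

1195*log(s - 5)/616 - 23*log(s - 3)/54 + 23*log(s + 2)/28 - 259*log(s + 3)/72 + 7439*log(s + 6)/1188 + C

Factor the denominator: (s - 5)*(s - 3)*(s + 2)*(s + 3)*(s + 6).
Partial-fraction decomposition: 7439/(1188*(s + 6)) - 259/(72*(s + 3)) + 23/(28*(s + 2)) - 23/(54*(s - 3)) + 1195/(616*(s - 5)).
Integrate each term: A/(s−a) contributes A·log|s−a|.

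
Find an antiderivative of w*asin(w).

Use integration by parts with u = arcsin(w), dv = w dw.
Then du = 1/sqrt(-w**2 + 1) dw.

w**2*asin(w)/2 + w*sqrt(-w**2 + 1)/4 - asin(w)/4 + C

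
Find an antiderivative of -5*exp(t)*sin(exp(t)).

5*cos(exp(t)) + C

Let u = exp(t), so du = (exp(t)) dt.
Rewriting, the integral becomes -5·∫ sin(u) du = -5·-cos(u).
Substituting back, u = exp(t).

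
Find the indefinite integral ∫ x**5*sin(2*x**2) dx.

-x**4*cos(2*x**2)/4 + x**2*sin(2*x**2)/4 + cos(2*x**2)/8 + C

Let u = x², du = 2x dx; rewrite as (1/2)∫ u^2·sin(2u) du.
Now integrate by parts 2 times.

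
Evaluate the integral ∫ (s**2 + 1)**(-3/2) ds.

Substitute s = tan(θ), so ds = sec(θ)^2 dθ and the radical becomes sqrt(s**2 + 1) = sec(θ) by the Pythagorean identity.
Integrate the resulting trig expression in θ, then back-substitute tan(θ) = s, sec(θ) = sqrt(s**2 + 1) (absorbing any constant into C).

s/sqrt(s**2 + 1) + C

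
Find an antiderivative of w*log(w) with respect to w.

Use integration by parts with u = log(w), dv = w dw.
Then du = 1/w dw and v = w**2/2.

w**2*log(w)/2 - w**2/4 + C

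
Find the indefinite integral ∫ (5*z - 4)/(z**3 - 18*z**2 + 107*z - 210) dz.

31*log(z - 7)/2 - 26*log(z - 6) + 21*log(z - 5)/2 + C

Factor the denominator: (z - 7)*(z - 6)*(z - 5).
Partial-fraction decomposition: 21/(2*(z - 5)) - 26/(z - 6) + 31/(2*(z - 7)).
Integrate each term: A/(z−a) contributes A·log|z−a|.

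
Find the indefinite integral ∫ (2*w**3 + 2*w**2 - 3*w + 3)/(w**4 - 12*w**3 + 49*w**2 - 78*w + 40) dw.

Factor the denominator: (w - 5)*(w - 4)*(w - 2)*(w - 1).
Partial-fraction decomposition: -1/(3*(w - 1)) + 7/(2*(w - 2)) - 151/(6*(w - 4)) + 24/(w - 5).
Integrate each term: A/(w−a) contributes A·log|w−a|.

24*log(w - 5) - 151*log(w - 4)/6 + 7*log(w - 2)/2 - log(w - 1)/3 + C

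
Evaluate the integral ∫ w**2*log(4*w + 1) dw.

w**3*log(4*w + 1)/3 - w**3/9 + w**2/24 - w/48 + log(4*w + 1)/192 + C

Use integration by parts with u = log(4*w + 1), dv = w**2 dw.
Then du = 4/(4*w + 1) dw and v = w**3/3.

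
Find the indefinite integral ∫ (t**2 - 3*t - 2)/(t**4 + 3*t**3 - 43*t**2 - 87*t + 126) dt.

Factor the denominator: (t - 6)*(t - 1)*(t + 3)*(t + 7).
Partial-fraction decomposition: -17/(104*(t + 7)) + 1/(9*(t + 3)) + 1/(40*(t - 1)) + 16/(585*(t - 6)).
Integrate each term: A/(t−a) contributes A·log|t−a|.

16*log(t - 6)/585 + log(t - 1)/40 + log(t + 3)/9 - 17*log(t + 7)/104 + C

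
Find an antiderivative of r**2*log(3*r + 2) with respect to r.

r**3*log(3*r + 2)/3 - r**3/9 + r**2/9 - 4*r/27 + 8*log(3*r + 2)/81 + C

Use integration by parts with u = log(3*r + 2), dv = r**2 dr.
Then du = 3/(3*r + 2) dr and v = r**3/3.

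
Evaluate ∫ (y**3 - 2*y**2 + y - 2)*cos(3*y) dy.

y**3*sin(3*y)/3 - 2*y**2*sin(3*y)/3 + y**2*cos(3*y)/3 + y*sin(3*y)/9 - 4*y*cos(3*y)/9 - 14*sin(3*y)/27 + cos(3*y)/27 + C

Use integration by parts with u = y**3 - 2*y**2 + y - 2, dv = cos(3*y) dy, so v = sin(3*y)/3.
Apply parts 3 times (tabular method): alternate signs, differentiate u down to 0, integrate dv up.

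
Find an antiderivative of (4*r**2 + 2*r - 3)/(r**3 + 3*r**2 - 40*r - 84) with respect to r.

Factor the denominator: (r - 6)*(r + 2)*(r + 7).
Partial-fraction decomposition: 179/(65*(r + 7)) - 9/(40*(r + 2)) + 153/(104*(r - 6)).
Integrate each term: A/(r−a) contributes A·log|r−a|.

153*log(r - 6)/104 - 9*log(r + 2)/40 + 179*log(r + 7)/65 + C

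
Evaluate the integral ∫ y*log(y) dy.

y**2*log(y)/2 - y**2/4 + C

Use integration by parts with u = log(y), dv = y dy.
Then du = 1/y dy and v = y**2/2.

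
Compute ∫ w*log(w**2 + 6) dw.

w**2*log(w**2 + 6)/2 - w**2/2 + 3*log(w**2 + 6) + C

Let u = w**2 + 6, so du = (2*w) dw.
The integral becomes (1/2)·∫ log(u) du; integrate by parts with u′=log(u), dv′=du.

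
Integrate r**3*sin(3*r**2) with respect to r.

Let u = r², du = 2r dr; rewrite as (1/2)∫ u^1·sin(3u) du.
Now integrate by parts 1 time.

-r**2*cos(3*r**2)/6 + sin(3*r**2)/18 + C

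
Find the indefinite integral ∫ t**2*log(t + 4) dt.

Use integration by parts with u = log(t + 4), dv = t**2 dt.
Then du = 1/(t + 4) dt and v = t**3/3.

t**3*log(t + 4)/3 - t**3/9 + 2*t**2/3 - 16*t/3 + 64*log(t + 4)/3 + C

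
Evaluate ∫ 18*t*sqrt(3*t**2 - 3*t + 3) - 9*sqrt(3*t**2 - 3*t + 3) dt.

Let u = 3*t**2 - 3*t + 3, so du = (6*t - 3) dt.
Rewriting, the integral becomes 3·∫ √u du = 3·(2/3)u^(3/2).
Substituting back, u = 3*t**2 - 3*t + 3.

2*(3*t**2 - 3*t + 3)**(3/2) + C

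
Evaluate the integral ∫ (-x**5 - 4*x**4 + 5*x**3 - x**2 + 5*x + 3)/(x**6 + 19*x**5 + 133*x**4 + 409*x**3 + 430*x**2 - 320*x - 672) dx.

7*log(x - 1)/2400 + 83*log(x + 2)/60 - 237*log(x + 3)/16 + 14563*log(x + 4)/900 - 5407*log(x + 7)/1440 - 353/(30*x + 120) + C

Factor the denominator: (x - 1)*(x + 2)*(x + 3)*(x + 4)**2*(x + 7).
Partial-fraction decomposition: -5407/(1440*(x + 7)) + 14563/(900*(x + 4)) + 353/(30*(x + 4)**2) - 237/(16*(x + 3)) + 83/(60*(x + 2)) + 7/(2400*(x - 1)).
Integrate each term; A/(x−a) gives A·log|x−a|; A/(x−a)² gives −A/(x−a).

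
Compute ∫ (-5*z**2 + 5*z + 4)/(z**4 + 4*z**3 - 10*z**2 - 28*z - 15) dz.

-13*log(z - 3)/64 - 15*log(z + 1)/16 + 73*log(z + 5)/64 - 3/(8*z + 8) + C

Factor the denominator: (z - 3)*(z + 1)**2*(z + 5).
Partial-fraction decomposition: 73/(64*(z + 5)) - 15/(16*(z + 1)) + 3/(8*(z + 1)**2) - 13/(64*(z - 3)).
Integrate each term; A/(z−a) gives A·log|z−a|; A/(z−a)² gives −A/(z−a).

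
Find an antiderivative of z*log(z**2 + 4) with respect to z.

z**2*log(z**2 + 4)/2 - z**2/2 + 2*log(z**2 + 4) + C

Let u = z**2 + 4, so du = (2*z) dz.
The integral becomes (1/2)·∫ log(u) du; integrate by parts with u′=log(u), dv′=du.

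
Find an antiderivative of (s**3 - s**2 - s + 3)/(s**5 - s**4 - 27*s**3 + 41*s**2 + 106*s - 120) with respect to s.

Factor the denominator: (s - 4)*(s - 3)*(s - 1)*(s + 2)*(s + 5).
Partial-fraction decomposition: -71/(648*(s + 5)) + 7/(270*(s + 2)) + 1/(54*(s - 1)) - 9/(40*(s - 3)) + 47/(162*(s - 4)).
Integrate each term: A/(s−a) contributes A·log|s−a|.

47*log(s - 4)/162 - 9*log(s - 3)/40 + log(s - 1)/54 + 7*log(s + 2)/270 - 71*log(s + 5)/648 + C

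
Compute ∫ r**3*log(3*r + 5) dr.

r**4*log(3*r + 5)/4 - r**4/16 + 5*r**3/36 - 25*r**2/72 + 125*r/108 - 625*log(3*r + 5)/324 + C

Use integration by parts with u = log(3*r + 5), dv = r**3 dr.
Then du = 3/(3*r + 5) dr and v = r**4/4.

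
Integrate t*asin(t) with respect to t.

t**2*asin(t)/2 + t*sqrt(-t**2 + 1)/4 - asin(t)/4 + C

Use integration by parts with u = arcsin(t), dv = t dt.
Then du = 1/sqrt(-t**2 + 1) dt.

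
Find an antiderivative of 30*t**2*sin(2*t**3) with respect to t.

-5*cos(2*t**3) + C

Let u = 2*t**3, so du = (6*t**2) dt.
Rewriting, the integral becomes 5·∫ sin(u) du = 5·-cos(u).
Substituting back, u = 2*t**3.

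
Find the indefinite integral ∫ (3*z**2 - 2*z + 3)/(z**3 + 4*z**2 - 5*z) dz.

-3*log(z)/5 + 2*log(z - 1)/3 + 44*log(z + 5)/15 + C

Factor the denominator: z*(z - 1)*(z + 5).
Partial-fraction decomposition: 44/(15*(z + 5)) + 2/(3*(z - 1)) - 3/(5*z).
Integrate each term: A/(z−a) contributes A·log|z−a|.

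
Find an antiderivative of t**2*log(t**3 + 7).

t**3*log(t**3 + 7)/3 - t**3/3 + 7*log(t**3 + 7)/3 + C

Let u = t**3 + 7, so du = (3*t**2) dt.
The integral becomes (1/3)·∫ log(u) du; integrate by parts with u′=log(u), dv′=du.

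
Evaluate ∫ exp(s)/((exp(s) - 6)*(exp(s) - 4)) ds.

log(exp(s) - 6)/2 - log(exp(s) - 4)/2 + C

Let u = e^s, du = e^s ds.
The integral becomes ∫ du/((u-6)(u-4)); decompose into partial fractions.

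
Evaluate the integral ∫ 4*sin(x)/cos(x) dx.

-4*log(cos(x)) + C

Let u = cos(x), so du = (-sin(x)) dx.
Rewriting, the integral becomes -4·∫ 1/u du = -4·log(u).
Substituting back, u = cos(x).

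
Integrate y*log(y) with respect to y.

y**2*log(y)/2 - y**2/4 + C

Use integration by parts with u = log(y), dv = y dy.
Then du = 1/y dy and v = y**2/2.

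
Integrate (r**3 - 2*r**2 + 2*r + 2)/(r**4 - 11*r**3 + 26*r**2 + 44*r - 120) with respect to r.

Factor the denominator: (r - 6)*(r - 5)*(r - 2)*(r + 2).
Partial-fraction decomposition: 9/(112*(r + 2)) + 1/(8*(r - 2)) - 29/(7*(r - 5)) + 79/(16*(r - 6)).
Integrate each term: A/(r−a) contributes A·log|r−a|.

79*log(r - 6)/16 - 29*log(r - 5)/7 + log(r - 2)/8 + 9*log(r + 2)/112 + C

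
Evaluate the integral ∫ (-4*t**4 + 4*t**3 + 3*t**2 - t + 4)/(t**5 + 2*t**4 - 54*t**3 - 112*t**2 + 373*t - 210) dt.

Factor the denominator: (t - 7)*(t - 1)**2*(t + 5)*(t + 6).
Partial-fraction decomposition: -5930/(637*(t + 6)) + 27/(4*(t + 5)) - 1/(1764*(t - 1)) - 1/(42*(t - 1)**2) - 337/(234*(t - 7)).
Integrate each term; A/(t−a) gives A·log|t−a|; A/(t−a)² gives −A/(t−a).

-337*log(t - 7)/234 - log(t - 1)/1764 + 27*log(t + 5)/4 - 5930*log(t + 6)/637 + 1/(42*t - 42) + C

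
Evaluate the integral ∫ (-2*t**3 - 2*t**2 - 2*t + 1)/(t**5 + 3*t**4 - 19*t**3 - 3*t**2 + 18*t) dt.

log(t)/18 - 77*log(t - 3)/216 + 5*log(t - 1)/28 - 3*log(t + 1)/40 + 373*log(t + 6)/1890 + C

Factor the denominator: t*(t - 3)*(t - 1)*(t + 1)*(t + 6).
Partial-fraction decomposition: 373/(1890*(t + 6)) - 3/(40*(t + 1)) + 5/(28*(t - 1)) - 77/(216*(t - 3)) + 1/(18*t).
Integrate each term: A/(t−a) contributes A·log|t−a|.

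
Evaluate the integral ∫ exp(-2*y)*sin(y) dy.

-2*exp(-2*y)*sin(y)/5 - exp(-2*y)*cos(y)/5 + C

Let I denote the integral. Integrate by parts with u = sin(y), dv = exp(-2*y) dy, so v = -exp(-2*y)/2: I = -exp(-2*y)*sin(y)/2 + (1/2)·∫ exp(-2*y)*cos(y) dy.
Apply parts again with u = cos(y), dv = exp(-2*y) dy: ∫ exp(-2*y)*cos(y) dy = -exp(-2*y)*cos(y)/2 − (1/2)·I. Substituting back brings back I: I = -exp(-2*y)*sin(y)/2 - exp(-2*y)*cos(y)/4 − (1/4)·I.
Solving for I: (1 + 1/4)·I equals the remaining terms, so I = (4/5)·(-exp(-2*y)*sin(y)/2 - exp(-2*y)*cos(y)/4).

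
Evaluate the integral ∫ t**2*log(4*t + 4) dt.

Use integration by parts with u = log(4*t + 4), dv = t**2 dt.
Then du = 4/(4*t + 4) dt and v = t**3/3.

t**3*log(4*t + 4)/3 - t**3/9 + t**2/6 - t/3 + log(t + 1)/3 + C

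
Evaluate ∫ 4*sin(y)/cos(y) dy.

Let u = cos(y), so du = (-sin(y)) dy.
Rewriting, the integral becomes -4·∫ 1/u du = -4·log(u).
Substituting back, u = cos(y).

-4*log(cos(y)) + C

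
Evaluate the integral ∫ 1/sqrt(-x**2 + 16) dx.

asin(x/4) + C

Substitute x = 4·sin(θ), so dx = 4·cos(θ) dθ and the radical becomes sqrt(-x**2 + 16) = 4·cos(θ) by the Pythagorean identity.
Integrate the resulting trig expression in θ, then back-substitute θ = asin(x/4), sin(θ) = x/4, cos(θ) = sqrt(-x**2 + 16)/4 (absorbing any constant into C).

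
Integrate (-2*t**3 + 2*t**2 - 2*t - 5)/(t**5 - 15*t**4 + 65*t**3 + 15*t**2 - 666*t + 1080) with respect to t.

Factor the denominator: (t - 6)*(t - 5)*(t - 4)*(t - 3)*(t + 3).
Partial-fraction decomposition: 73/(3024*(t + 3)) + 47/(36*(t - 3)) - 109/(14*(t - 4)) + 215/(16*(t - 5)) - 377/(54*(t - 6)).
Integrate each term: A/(t−a) contributes A·log|t−a|.

-377*log(t - 6)/54 + 215*log(t - 5)/16 - 109*log(t - 4)/14 + 47*log(t - 3)/36 + 73*log(t + 3)/3024 + C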